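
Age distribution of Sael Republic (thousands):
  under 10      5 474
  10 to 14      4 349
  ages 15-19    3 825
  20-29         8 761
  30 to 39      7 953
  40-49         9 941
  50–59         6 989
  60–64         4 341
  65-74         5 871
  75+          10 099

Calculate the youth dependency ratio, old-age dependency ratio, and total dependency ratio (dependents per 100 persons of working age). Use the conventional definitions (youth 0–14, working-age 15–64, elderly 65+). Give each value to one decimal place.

0–14: 5 474 + 4 349 = 9 823
15–64: 3 825 + 8 761 + 7 953 + 9 941 + 6 989 + 4 341 = 41 810
65+: 5 871 + 10 099 = 15 970
Youth dependency ratio = 9 823 / 41 810 × 100 = 23.5
Old-age dependency ratio = 15 970 / 41 810 × 100 = 38.2
Total dependency ratio = (9 823 + 15 970) / 41 810 × 100 = 25 793 / 41 810 × 100 = 61.7

Youth dependency ratio: 23.5
Old-age dependency ratio: 38.2
Total dependency ratio: 61.7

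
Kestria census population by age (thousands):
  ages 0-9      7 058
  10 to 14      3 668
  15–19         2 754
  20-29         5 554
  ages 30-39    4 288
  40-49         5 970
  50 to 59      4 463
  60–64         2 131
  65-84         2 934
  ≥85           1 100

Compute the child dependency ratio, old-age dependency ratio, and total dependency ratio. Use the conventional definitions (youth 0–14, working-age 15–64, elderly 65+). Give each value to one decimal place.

Youth dependency ratio: 42.6
Old-age dependency ratio: 16.0
Total dependency ratio: 58.7

0–14: 7 058 + 3 668 = 10 726
15–64: 2 754 + 5 554 + 4 288 + 5 970 + 4 463 + 2 131 = 25 160
65+: 2 934 + 1 100 = 4 034
Youth dependency ratio = 10 726 / 25 160 × 100 = 42.6
Old-age dependency ratio = 4 034 / 25 160 × 100 = 16.0
Total dependency ratio = (10 726 + 4 034) / 25 160 × 100 = 14 760 / 25 160 × 100 = 58.7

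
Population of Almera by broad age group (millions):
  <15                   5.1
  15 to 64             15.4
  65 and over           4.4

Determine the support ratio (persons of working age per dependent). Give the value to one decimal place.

Support ratio = 15.4 / (5.1 + 4.4) = 15.4 / 9.5 = 1.6

Support ratio: 1.6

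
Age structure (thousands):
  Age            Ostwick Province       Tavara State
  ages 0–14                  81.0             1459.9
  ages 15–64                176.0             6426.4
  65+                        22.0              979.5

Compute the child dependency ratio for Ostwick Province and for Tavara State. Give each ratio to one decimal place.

Ostwick Province: 81.0 / 176.0 × 100 = 46.0
Tavara State: 1459.9 / 6426.4 × 100 = 22.7

Ostwick Province: 46.0
Tavara State: 22.7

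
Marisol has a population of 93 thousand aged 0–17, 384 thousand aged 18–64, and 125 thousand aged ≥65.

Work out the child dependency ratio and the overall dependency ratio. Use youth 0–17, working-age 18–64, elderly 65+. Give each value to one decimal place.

Youth dependency ratio = 93 / 384 × 100 = 24.2
Total dependency ratio = (93 + 125) / 384 × 100 = 218 / 384 × 100 = 56.8

Youth dependency ratio: 24.2
Total dependency ratio: 56.8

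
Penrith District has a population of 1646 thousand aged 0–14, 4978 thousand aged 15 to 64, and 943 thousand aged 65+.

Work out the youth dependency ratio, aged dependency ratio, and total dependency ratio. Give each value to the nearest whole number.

Youth dependency ratio: 33
Old-age dependency ratio: 19
Total dependency ratio: 52

Youth dependency ratio = 1646 / 4978 × 100 = 33
Old-age dependency ratio = 943 / 4978 × 100 = 19
Total dependency ratio = (1646 + 943) / 4978 × 100 = 2589 / 4978 × 100 = 52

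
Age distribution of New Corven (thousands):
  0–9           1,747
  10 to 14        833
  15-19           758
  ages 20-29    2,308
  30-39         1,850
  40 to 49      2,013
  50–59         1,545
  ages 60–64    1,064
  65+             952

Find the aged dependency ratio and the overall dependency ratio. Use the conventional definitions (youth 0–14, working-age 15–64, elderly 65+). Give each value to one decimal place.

Old-age dependency ratio: 10.0
Total dependency ratio: 37.0

0–14: 1,747 + 833 = 2,580
15–64: 758 + 2,308 + 1,850 + 2,013 + 1,545 + 1,064 = 9,538
65+: 952
Old-age dependency ratio = 952 / 9,538 × 100 = 10.0
Total dependency ratio = (2,580 + 952) / 9,538 × 100 = 3,532 / 9,538 × 100 = 37.0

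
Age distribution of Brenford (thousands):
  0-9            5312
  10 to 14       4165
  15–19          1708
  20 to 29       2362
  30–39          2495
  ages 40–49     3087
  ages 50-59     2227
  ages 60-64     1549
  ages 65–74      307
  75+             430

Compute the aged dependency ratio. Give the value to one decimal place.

0–14: 5312 + 4165 = 9477
15–64: 1708 + 2362 + 2495 + 3087 + 2227 + 1549 = 13428
65+: 307 + 430 = 737
Old-age dependency ratio = 737 / 13428 × 100 = 5.5

Old-age dependency ratio: 5.5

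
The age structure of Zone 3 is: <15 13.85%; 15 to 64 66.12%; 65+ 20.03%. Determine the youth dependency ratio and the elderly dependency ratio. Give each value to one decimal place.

Youth dependency ratio: 20.9
Old-age dependency ratio: 30.3

Youth dependency ratio = 13.85 / 66.12 × 100 = 20.9
Old-age dependency ratio = 20.03 / 66.12 × 100 = 30.3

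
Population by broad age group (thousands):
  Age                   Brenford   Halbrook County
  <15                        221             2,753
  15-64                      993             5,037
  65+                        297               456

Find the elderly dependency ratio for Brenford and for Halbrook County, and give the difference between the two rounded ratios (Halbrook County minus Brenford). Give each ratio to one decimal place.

Brenford: 297 / 993 × 100 = 29.9
Halbrook County: 456 / 5,037 × 100 = 9.1

Brenford: 29.9
Halbrook County: 9.1
Difference: -20.8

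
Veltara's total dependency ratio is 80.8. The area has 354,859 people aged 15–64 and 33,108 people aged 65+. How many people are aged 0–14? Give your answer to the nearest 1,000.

Total dependency ratio = (youth + elderly) / working-age × 100
80.8 = (Y + 33,108) / 354,859 × 100
⇒ 254,000

Aged 0–14: 254,000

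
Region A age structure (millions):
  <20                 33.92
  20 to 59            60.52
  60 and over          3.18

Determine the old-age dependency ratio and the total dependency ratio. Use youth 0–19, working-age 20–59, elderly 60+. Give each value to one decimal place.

Old-age dependency ratio: 5.3
Total dependency ratio: 61.3

Old-age dependency ratio = 3.18 / 60.52 × 100 = 5.3
Total dependency ratio = (33.92 + 3.18) / 60.52 × 100 = 37.10 / 60.52 × 100 = 61.3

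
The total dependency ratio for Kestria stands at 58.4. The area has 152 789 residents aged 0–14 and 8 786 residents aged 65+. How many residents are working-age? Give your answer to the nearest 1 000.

Working-age: 277 000

Total dependency ratio = (youth + elderly) / working-age × 100
58.4 = (152 789 + 8 786) / W × 100
⇒ 277 000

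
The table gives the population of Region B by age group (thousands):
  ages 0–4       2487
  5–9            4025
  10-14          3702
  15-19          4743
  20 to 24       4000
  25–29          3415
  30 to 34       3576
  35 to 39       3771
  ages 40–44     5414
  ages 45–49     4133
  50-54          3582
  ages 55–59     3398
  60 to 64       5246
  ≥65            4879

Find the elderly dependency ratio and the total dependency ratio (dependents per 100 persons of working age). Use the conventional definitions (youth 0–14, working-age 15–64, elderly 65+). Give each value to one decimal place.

Old-age dependency ratio: 11.8
Total dependency ratio: 36.6

0–14: 2487 + 4025 + 3702 = 10214
15–64: 4743 + 4000 + 3415 + 3576 + 3771 + 5414 + 4133 + 3582 + 3398 + 5246 = 41278
65+: 4879
Old-age dependency ratio = 4879 / 41278 × 100 = 11.8
Total dependency ratio = (10214 + 4879) / 41278 × 100 = 15093 / 41278 × 100 = 36.6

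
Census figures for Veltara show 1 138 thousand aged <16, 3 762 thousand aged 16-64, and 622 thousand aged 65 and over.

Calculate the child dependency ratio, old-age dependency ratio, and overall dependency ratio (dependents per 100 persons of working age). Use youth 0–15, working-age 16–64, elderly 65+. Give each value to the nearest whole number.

Youth dependency ratio = 1 138 / 3 762 × 100 = 30
Old-age dependency ratio = 622 / 3 762 × 100 = 17
Total dependency ratio = (1 138 + 622) / 3 762 × 100 = 1 760 / 3 762 × 100 = 47

Youth dependency ratio: 30
Old-age dependency ratio: 17
Total dependency ratio: 47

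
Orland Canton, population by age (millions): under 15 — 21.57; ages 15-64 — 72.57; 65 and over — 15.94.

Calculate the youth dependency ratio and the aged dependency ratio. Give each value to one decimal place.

Youth dependency ratio: 29.7
Old-age dependency ratio: 22.0

Youth dependency ratio = 21.57 / 72.57 × 100 = 29.7
Old-age dependency ratio = 15.94 / 72.57 × 100 = 22.0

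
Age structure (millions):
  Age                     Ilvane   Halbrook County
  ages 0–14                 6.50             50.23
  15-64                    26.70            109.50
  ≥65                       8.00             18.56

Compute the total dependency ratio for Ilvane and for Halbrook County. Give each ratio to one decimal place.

Ilvane: (6.50 + 8.00) / 26.70 × 100 = 14.50 / 26.70 × 100 = 54.3
Halbrook County: (50.23 + 18.56) / 109.50 × 100 = 68.79 / 109.50 × 100 = 62.8

Ilvane: 54.3
Halbrook County: 62.8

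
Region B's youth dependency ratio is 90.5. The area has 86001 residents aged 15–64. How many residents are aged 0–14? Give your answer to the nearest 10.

Youth dependency ratio = youth / working-age × 100
90.5 = Y / 86001 × 100
⇒ 77830

Aged 0–14: 77830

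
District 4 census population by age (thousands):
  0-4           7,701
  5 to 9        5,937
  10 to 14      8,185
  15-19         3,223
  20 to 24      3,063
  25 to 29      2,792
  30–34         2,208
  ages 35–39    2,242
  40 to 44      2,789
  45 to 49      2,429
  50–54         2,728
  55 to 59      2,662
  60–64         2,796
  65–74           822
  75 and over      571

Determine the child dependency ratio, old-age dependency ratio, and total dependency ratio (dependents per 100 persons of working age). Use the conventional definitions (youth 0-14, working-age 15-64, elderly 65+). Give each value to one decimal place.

0–14: 7,701 + 5,937 + 8,185 = 21,823
15–64: 3,223 + 3,063 + 2,792 + 2,208 + 2,242 + 2,789 + 2,429 + 2,728 + 2,662 + 2,796 = 26,932
65+: 822 + 571 = 1,393
Youth dependency ratio = 21,823 / 26,932 × 100 = 81.0
Old-age dependency ratio = 1,393 / 26,932 × 100 = 5.2
Total dependency ratio = (21,823 + 1,393) / 26,932 × 100 = 23,216 / 26,932 × 100 = 86.2

Youth dependency ratio: 81.0
Old-age dependency ratio: 5.2
Total dependency ratio: 86.2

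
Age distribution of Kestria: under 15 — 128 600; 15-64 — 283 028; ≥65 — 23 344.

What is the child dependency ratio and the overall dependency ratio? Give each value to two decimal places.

Youth dependency ratio = 128 600 / 283 028 × 100 = 45.44
Total dependency ratio = (128 600 + 23 344) / 283 028 × 100 = 151 944 / 283 028 × 100 = 53.69

Youth dependency ratio: 45.44
Total dependency ratio: 53.69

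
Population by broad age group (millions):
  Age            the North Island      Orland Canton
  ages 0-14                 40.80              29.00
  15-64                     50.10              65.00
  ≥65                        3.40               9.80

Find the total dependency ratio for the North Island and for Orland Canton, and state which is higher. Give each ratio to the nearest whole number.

the North Island: (40.80 + 3.40) / 50.10 × 100 = 44.20 / 50.10 × 100 = 88
Orland Canton: (29.00 + 9.80) / 65.00 × 100 = 38.80 / 65.00 × 100 = 60

the North Island: 88
Orland Canton: 60
Higher: the North Island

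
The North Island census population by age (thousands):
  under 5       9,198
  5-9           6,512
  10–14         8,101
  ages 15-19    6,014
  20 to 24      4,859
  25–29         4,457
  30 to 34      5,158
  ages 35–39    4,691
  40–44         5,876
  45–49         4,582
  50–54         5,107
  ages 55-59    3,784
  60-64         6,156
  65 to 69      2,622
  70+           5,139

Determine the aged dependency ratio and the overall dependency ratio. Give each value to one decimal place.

0–14: 9,198 + 6,512 + 8,101 = 23,811
15–64: 6,014 + 4,859 + 4,457 + 5,158 + 4,691 + 5,876 + 4,582 + 5,107 + 3,784 + 6,156 = 50,684
65+: 2,622 + 5,139 = 7,761
Old-age dependency ratio = 7,761 / 50,684 × 100 = 15.3
Total dependency ratio = (23,811 + 7,761) / 50,684 × 100 = 31,572 / 50,684 × 100 = 62.3

Old-age dependency ratio: 15.3
Total dependency ratio: 62.3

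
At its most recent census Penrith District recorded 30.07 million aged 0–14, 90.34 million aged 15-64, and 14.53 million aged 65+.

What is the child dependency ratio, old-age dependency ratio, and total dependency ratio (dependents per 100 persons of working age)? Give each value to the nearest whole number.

Youth dependency ratio: 33
Old-age dependency ratio: 16
Total dependency ratio: 49

Youth dependency ratio = 30.07 / 90.34 × 100 = 33
Old-age dependency ratio = 14.53 / 90.34 × 100 = 16
Total dependency ratio = (30.07 + 14.53) / 90.34 × 100 = 44.60 / 90.34 × 100 = 49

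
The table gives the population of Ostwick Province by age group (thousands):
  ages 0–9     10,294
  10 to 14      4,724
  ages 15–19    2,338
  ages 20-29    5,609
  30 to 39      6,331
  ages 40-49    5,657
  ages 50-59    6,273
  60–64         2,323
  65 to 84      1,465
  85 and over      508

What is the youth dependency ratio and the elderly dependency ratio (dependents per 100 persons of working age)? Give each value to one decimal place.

0–14: 10,294 + 4,724 = 15,018
15–64: 2,338 + 5,609 + 6,331 + 5,657 + 6,273 + 2,323 = 28,531
65+: 1,465 + 508 = 1,973
Youth dependency ratio = 15,018 / 28,531 × 100 = 52.6
Old-age dependency ratio = 1,973 / 28,531 × 100 = 6.9

Youth dependency ratio: 52.6
Old-age dependency ratio: 6.9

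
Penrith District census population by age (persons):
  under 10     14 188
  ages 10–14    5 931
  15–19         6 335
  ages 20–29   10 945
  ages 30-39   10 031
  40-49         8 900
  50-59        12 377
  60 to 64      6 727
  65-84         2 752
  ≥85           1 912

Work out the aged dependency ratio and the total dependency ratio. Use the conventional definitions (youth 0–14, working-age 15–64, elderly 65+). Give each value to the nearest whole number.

0–14: 14 188 + 5 931 = 20 119
15–64: 6 335 + 10 945 + 10 031 + 8 900 + 12 377 + 6 727 = 55 315
65+: 2 752 + 1 912 = 4 664
Old-age dependency ratio = 4 664 / 55 315 × 100 = 8
Total dependency ratio = (20 119 + 4 664) / 55 315 × 100 = 24 783 / 55 315 × 100 = 45

Old-age dependency ratio: 8
Total dependency ratio: 45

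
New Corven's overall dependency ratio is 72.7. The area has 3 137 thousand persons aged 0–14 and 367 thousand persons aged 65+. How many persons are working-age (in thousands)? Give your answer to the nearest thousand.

Working-age: 4 820

Total dependency ratio = (youth + elderly) / working-age × 100
72.7 = (3 137 + 367) / W × 100
⇒ 4 820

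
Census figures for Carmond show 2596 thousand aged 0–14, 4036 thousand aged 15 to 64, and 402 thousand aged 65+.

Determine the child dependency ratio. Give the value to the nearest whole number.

Youth dependency ratio = 2596 / 4036 × 100 = 64

Youth dependency ratio: 64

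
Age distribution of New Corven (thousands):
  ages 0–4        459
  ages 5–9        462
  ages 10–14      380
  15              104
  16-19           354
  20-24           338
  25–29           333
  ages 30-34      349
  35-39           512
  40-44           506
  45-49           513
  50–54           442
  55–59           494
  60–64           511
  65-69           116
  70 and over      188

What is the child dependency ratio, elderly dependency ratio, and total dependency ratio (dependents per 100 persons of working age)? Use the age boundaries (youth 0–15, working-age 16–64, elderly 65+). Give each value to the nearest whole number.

0–15: 459 + 462 + 380 + 104 = 1 405
16–64: 354 + 338 + 333 + 349 + 512 + 506 + 513 + 442 + 494 + 511 = 4 352
65+: 116 + 188 = 304
Youth dependency ratio = 1 405 / 4 352 × 100 = 32
Old-age dependency ratio = 304 / 4 352 × 100 = 7
Total dependency ratio = (1 405 + 304) / 4 352 × 100 = 1 709 / 4 352 × 100 = 39

Youth dependency ratio: 32
Old-age dependency ratio: 7
Total dependency ratio: 39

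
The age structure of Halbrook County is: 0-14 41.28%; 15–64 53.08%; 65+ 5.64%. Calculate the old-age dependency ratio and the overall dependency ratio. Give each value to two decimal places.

Old-age dependency ratio = 5.64 / 53.08 × 100 = 10.63
Total dependency ratio = (41.28 + 5.64) / 53.08 × 100 = 46.92 / 53.08 × 100 = 88.39

Old-age dependency ratio: 10.63
Total dependency ratio: 88.39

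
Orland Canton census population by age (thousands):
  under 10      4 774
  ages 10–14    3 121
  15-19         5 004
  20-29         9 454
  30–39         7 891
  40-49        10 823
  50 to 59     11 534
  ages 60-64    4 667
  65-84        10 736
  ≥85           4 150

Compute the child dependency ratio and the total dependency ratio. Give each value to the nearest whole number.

Youth dependency ratio: 16
Total dependency ratio: 46

0–14: 4 774 + 3 121 = 7 895
15–64: 5 004 + 9 454 + 7 891 + 10 823 + 11 534 + 4 667 = 49 373
65+: 10 736 + 4 150 = 14 886
Youth dependency ratio = 7 895 / 49 373 × 100 = 16
Total dependency ratio = (7 895 + 14 886) / 49 373 × 100 = 22 781 / 49 373 × 100 = 46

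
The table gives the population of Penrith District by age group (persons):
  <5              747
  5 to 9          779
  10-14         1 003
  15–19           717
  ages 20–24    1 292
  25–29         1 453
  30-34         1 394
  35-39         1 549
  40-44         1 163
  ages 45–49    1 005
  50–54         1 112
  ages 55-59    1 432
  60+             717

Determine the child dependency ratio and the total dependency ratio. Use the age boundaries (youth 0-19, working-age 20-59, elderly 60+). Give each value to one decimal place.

Youth dependency ratio: 31.2
Total dependency ratio: 38.1

0–19: 747 + 779 + 1 003 + 717 = 3 246
20–59: 1 292 + 1 453 + 1 394 + 1 549 + 1 163 + 1 005 + 1 112 + 1 432 = 10 400
60+: 717
Youth dependency ratio = 3 246 / 10 400 × 100 = 31.2
Total dependency ratio = (3 246 + 717) / 10 400 × 100 = 3 963 / 10 400 × 100 = 38.1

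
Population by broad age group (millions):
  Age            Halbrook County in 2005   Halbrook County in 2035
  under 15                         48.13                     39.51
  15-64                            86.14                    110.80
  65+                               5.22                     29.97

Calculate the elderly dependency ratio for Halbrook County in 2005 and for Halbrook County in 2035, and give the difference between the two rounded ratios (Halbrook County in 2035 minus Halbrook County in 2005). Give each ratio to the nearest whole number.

Halbrook County in 2005: 6
Halbrook County in 2035: 27
Difference: +21

Halbrook County in 2005: 5.22 / 86.14 × 100 = 6
Halbrook County in 2035: 29.97 / 110.80 × 100 = 27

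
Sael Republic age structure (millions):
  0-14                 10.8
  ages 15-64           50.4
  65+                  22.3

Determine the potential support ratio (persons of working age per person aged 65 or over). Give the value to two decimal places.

Potential support ratio = 50.4 / 22.3 = 2.26

Potential support ratio: 2.26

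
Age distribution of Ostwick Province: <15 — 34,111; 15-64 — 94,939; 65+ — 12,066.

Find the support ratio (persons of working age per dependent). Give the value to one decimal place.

Support ratio: 2.1

Support ratio = 94,939 / (34,111 + 12,066) = 94,939 / 46,177 = 2.1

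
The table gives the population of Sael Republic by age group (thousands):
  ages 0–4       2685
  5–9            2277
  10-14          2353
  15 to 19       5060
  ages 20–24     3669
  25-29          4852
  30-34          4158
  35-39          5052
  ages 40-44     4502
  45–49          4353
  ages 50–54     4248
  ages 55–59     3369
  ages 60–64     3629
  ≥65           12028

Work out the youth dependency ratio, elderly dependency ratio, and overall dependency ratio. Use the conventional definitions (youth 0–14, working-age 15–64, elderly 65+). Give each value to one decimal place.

Youth dependency ratio: 17.1
Old-age dependency ratio: 28.0
Total dependency ratio: 45.1

0–14: 2685 + 2277 + 2353 = 7315
15–64: 5060 + 3669 + 4852 + 4158 + 5052 + 4502 + 4353 + 4248 + 3369 + 3629 = 42892
65+: 12028
Youth dependency ratio = 7315 / 42892 × 100 = 17.1
Old-age dependency ratio = 12028 / 42892 × 100 = 28.0
Total dependency ratio = (7315 + 12028) / 42892 × 100 = 19343 / 42892 × 100 = 45.1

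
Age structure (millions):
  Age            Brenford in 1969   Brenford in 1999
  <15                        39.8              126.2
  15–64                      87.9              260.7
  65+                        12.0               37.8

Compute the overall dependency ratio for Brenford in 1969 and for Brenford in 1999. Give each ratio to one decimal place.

Brenford in 1969: (39.8 + 12.0) / 87.9 × 100 = 51.8 / 87.9 × 100 = 58.9
Brenford in 1999: (126.2 + 37.8) / 260.7 × 100 = 164.0 / 260.7 × 100 = 62.9

Brenford in 1969: 58.9
Brenford in 1999: 62.9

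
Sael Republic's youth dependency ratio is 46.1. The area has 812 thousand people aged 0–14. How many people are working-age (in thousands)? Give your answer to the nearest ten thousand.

Working-age: 1 760

Youth dependency ratio = youth / working-age × 100
46.1 = 812 / W × 100
⇒ 1 760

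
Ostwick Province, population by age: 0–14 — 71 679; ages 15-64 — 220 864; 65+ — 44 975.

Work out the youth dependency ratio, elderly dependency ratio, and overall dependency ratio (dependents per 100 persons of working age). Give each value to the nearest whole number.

Youth dependency ratio = 71 679 / 220 864 × 100 = 32
Old-age dependency ratio = 44 975 / 220 864 × 100 = 20
Total dependency ratio = (71 679 + 44 975) / 220 864 × 100 = 116 654 / 220 864 × 100 = 53

Youth dependency ratio: 32
Old-age dependency ratio: 20
Total dependency ratio: 53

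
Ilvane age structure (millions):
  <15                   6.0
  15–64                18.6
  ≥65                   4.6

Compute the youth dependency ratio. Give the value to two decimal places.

Youth dependency ratio: 32.26

Youth dependency ratio = 6.0 / 18.6 × 100 = 32.26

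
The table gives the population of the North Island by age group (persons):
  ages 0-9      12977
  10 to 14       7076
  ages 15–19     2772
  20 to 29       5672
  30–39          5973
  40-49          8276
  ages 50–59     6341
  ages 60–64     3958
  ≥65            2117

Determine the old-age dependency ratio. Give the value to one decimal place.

0–14: 12977 + 7076 = 20053
15–64: 2772 + 5672 + 5973 + 8276 + 6341 + 3958 = 32992
65+: 2117
Old-age dependency ratio = 2117 / 32992 × 100 = 6.4

Old-age dependency ratio: 6.4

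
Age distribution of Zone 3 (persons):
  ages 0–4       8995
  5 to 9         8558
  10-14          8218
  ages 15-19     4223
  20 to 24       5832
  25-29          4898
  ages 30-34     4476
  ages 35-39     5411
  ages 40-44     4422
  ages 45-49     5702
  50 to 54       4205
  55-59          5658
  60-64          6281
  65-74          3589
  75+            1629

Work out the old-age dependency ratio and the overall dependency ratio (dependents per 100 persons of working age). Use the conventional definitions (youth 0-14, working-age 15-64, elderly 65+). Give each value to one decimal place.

0–14: 8995 + 8558 + 8218 = 25771
15–64: 4223 + 5832 + 4898 + 4476 + 5411 + 4422 + 5702 + 4205 + 5658 + 6281 = 51108
65+: 3589 + 1629 = 5218
Old-age dependency ratio = 5218 / 51108 × 100 = 10.2
Total dependency ratio = (25771 + 5218) / 51108 × 100 = 30989 / 51108 × 100 = 60.6

Old-age dependency ratio: 10.2
Total dependency ratio: 60.6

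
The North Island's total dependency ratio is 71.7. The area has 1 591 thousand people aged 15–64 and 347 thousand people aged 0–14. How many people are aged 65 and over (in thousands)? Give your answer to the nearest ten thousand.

Total dependency ratio = (youth + elderly) / working-age × 100
71.7 = (347 + E) / 1 591 × 100
⇒ 790

Aged 65 and over: 790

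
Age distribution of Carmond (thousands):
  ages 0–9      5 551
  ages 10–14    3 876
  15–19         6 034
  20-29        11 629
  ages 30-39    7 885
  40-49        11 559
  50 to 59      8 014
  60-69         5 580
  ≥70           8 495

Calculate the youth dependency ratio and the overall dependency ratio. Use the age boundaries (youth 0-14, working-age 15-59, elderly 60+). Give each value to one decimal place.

0–14: 5 551 + 3 876 = 9 427
15–59: 6 034 + 11 629 + 7 885 + 11 559 + 8 014 = 45 121
60+: 5 580 + 8 495 = 14 075
Youth dependency ratio = 9 427 / 45 121 × 100 = 20.9
Total dependency ratio = (9 427 + 14 075) / 45 121 × 100 = 23 502 / 45 121 × 100 = 52.1

Youth dependency ratio: 20.9
Total dependency ratio: 52.1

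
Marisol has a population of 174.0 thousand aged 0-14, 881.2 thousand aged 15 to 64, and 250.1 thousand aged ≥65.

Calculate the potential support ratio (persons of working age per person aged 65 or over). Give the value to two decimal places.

Potential support ratio: 3.52

Potential support ratio = 881.2 / 250.1 = 3.52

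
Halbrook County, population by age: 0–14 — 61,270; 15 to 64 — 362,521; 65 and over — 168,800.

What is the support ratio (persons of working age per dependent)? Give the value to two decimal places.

Support ratio: 1.58

Support ratio = 362,521 / (61,270 + 168,800) = 362,521 / 230,070 = 1.58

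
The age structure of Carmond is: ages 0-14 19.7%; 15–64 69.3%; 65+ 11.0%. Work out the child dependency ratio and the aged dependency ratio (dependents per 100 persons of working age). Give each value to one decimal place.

Youth dependency ratio = 19.7 / 69.3 × 100 = 28.4
Old-age dependency ratio = 11.0 / 69.3 × 100 = 15.9

Youth dependency ratio: 28.4
Old-age dependency ratio: 15.9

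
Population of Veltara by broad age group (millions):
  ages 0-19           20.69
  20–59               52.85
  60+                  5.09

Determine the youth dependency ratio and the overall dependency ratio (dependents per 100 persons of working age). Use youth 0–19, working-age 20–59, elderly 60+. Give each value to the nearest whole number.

Youth dependency ratio: 39
Total dependency ratio: 49

Youth dependency ratio = 20.69 / 52.85 × 100 = 39
Total dependency ratio = (20.69 + 5.09) / 52.85 × 100 = 25.78 / 52.85 × 100 = 49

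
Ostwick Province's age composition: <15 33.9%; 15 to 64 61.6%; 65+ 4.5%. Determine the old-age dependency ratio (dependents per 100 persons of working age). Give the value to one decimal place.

Old-age dependency ratio = 4.5 / 61.6 × 100 = 7.3

Old-age dependency ratio: 7.3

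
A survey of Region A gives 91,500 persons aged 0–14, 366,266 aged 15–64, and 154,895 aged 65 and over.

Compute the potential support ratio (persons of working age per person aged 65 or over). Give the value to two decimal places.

Potential support ratio: 2.36

Potential support ratio = 366,266 / 154,895 = 2.36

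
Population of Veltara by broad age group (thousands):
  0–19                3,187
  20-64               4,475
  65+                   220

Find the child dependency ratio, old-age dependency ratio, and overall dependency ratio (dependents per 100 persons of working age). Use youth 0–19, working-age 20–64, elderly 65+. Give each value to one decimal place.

Youth dependency ratio: 71.2
Old-age dependency ratio: 4.9
Total dependency ratio: 76.1

Youth dependency ratio = 3,187 / 4,475 × 100 = 71.2
Old-age dependency ratio = 220 / 4,475 × 100 = 4.9
Total dependency ratio = (3,187 + 220) / 4,475 × 100 = 3,407 / 4,475 × 100 = 76.1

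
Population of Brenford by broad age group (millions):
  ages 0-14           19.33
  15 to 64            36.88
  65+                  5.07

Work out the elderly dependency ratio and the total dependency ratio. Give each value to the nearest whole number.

Old-age dependency ratio: 14
Total dependency ratio: 66

Old-age dependency ratio = 5.07 / 36.88 × 100 = 14
Total dependency ratio = (19.33 + 5.07) / 36.88 × 100 = 24.40 / 36.88 × 100 = 66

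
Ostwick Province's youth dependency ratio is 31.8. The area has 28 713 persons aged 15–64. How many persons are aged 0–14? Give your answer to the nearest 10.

Youth dependency ratio = youth / working-age × 100
31.8 = Y / 28 713 × 100
⇒ 9 130

Aged 0–14: 9 130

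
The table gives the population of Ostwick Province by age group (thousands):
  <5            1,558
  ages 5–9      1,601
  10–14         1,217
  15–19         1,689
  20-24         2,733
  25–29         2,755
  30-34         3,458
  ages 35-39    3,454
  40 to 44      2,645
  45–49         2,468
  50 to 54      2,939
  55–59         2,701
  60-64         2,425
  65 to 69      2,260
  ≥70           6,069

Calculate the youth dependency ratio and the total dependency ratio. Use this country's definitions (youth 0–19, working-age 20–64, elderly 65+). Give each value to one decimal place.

Youth dependency ratio: 23.7
Total dependency ratio: 56.3

0–19: 1,558 + 1,601 + 1,217 + 1,689 = 6,065
20–64: 2,733 + 2,755 + 3,458 + 3,454 + 2,645 + 2,468 + 2,939 + 2,701 + 2,425 = 25,578
65+: 2,260 + 6,069 = 8,329
Youth dependency ratio = 6,065 / 25,578 × 100 = 23.7
Total dependency ratio = (6,065 + 8,329) / 25,578 × 100 = 14,394 / 25,578 × 100 = 56.3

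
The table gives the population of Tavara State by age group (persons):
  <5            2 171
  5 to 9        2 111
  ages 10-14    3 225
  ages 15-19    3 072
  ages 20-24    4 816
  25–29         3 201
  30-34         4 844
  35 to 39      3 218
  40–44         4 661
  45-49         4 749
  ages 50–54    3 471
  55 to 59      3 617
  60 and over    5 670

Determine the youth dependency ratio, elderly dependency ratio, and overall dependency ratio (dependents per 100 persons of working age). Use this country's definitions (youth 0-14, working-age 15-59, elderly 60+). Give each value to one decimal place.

Youth dependency ratio: 21.1
Old-age dependency ratio: 15.9
Total dependency ratio: 37.0

0–14: 2 171 + 2 111 + 3 225 = 7 507
15–59: 3 072 + 4 816 + 3 201 + 4 844 + 3 218 + 4 661 + 4 749 + 3 471 + 3 617 = 35 649
60+: 5 670
Youth dependency ratio = 7 507 / 35 649 × 100 = 21.1
Old-age dependency ratio = 5 670 / 35 649 × 100 = 15.9
Total dependency ratio = (7 507 + 5 670) / 35 649 × 100 = 13 177 / 35 649 × 100 = 37.0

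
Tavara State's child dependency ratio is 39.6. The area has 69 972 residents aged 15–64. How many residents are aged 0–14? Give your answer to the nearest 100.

Aged 0–14: 27 700

Youth dependency ratio = youth / working-age × 100
39.6 = Y / 69 972 × 100
⇒ 27 700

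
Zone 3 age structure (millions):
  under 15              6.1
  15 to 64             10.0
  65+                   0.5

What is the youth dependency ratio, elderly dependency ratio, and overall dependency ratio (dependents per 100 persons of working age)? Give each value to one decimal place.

Youth dependency ratio = 6.1 / 10.0 × 100 = 61.0
Old-age dependency ratio = 0.5 / 10.0 × 100 = 5.0
Total dependency ratio = (6.1 + 0.5) / 10.0 × 100 = 6.6 / 10.0 × 100 = 66.0

Youth dependency ratio: 61.0
Old-age dependency ratio: 5.0
Total dependency ratio: 66.0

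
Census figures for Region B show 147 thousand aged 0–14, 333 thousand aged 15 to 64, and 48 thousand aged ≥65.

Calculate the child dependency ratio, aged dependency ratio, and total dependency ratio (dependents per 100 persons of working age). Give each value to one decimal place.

Youth dependency ratio: 44.1
Old-age dependency ratio: 14.4
Total dependency ratio: 58.6

Youth dependency ratio = 147 / 333 × 100 = 44.1
Old-age dependency ratio = 48 / 333 × 100 = 14.4
Total dependency ratio = (147 + 48) / 333 × 100 = 195 / 333 × 100 = 58.6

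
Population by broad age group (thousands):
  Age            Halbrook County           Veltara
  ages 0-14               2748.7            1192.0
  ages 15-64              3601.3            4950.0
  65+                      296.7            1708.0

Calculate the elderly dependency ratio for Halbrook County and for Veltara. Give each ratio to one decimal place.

Halbrook County: 8.2
Veltara: 34.5

Halbrook County: 296.7 / 3601.3 × 100 = 8.2
Veltara: 1708.0 / 4950.0 × 100 = 34.5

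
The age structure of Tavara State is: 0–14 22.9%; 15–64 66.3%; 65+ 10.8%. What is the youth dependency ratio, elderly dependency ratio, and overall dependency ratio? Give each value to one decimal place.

Youth dependency ratio: 34.5
Old-age dependency ratio: 16.3
Total dependency ratio: 50.8

Youth dependency ratio = 22.9 / 66.3 × 100 = 34.5
Old-age dependency ratio = 10.8 / 66.3 × 100 = 16.3
Total dependency ratio = (22.9 + 10.8) / 66.3 × 100 = 33.7 / 66.3 × 100 = 50.8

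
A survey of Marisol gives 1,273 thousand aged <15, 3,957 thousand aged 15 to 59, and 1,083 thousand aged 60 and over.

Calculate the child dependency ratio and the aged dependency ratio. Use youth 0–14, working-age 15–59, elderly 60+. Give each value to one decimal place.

Youth dependency ratio: 32.2
Old-age dependency ratio: 27.4

Youth dependency ratio = 1,273 / 3,957 × 100 = 32.2
Old-age dependency ratio = 1,083 / 3,957 × 100 = 27.4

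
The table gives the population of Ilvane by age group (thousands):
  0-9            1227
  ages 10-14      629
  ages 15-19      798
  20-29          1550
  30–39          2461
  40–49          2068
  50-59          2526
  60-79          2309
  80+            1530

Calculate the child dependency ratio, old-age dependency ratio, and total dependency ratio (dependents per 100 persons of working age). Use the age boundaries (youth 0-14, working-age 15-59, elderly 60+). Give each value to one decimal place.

Youth dependency ratio: 19.7
Old-age dependency ratio: 40.8
Total dependency ratio: 60.6

0–14: 1227 + 629 = 1856
15–59: 798 + 1550 + 2461 + 2068 + 2526 = 9403
60+: 2309 + 1530 = 3839
Youth dependency ratio = 1856 / 9403 × 100 = 19.7
Old-age dependency ratio = 3839 / 9403 × 100 = 40.8
Total dependency ratio = (1856 + 3839) / 9403 × 100 = 5695 / 9403 × 100 = 60.6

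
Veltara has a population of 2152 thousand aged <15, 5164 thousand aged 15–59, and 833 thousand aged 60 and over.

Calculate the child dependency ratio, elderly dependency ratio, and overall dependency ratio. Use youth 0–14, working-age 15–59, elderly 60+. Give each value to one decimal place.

Youth dependency ratio: 41.7
Old-age dependency ratio: 16.1
Total dependency ratio: 57.8

Youth dependency ratio = 2152 / 5164 × 100 = 41.7
Old-age dependency ratio = 833 / 5164 × 100 = 16.1
Total dependency ratio = (2152 + 833) / 5164 × 100 = 2985 / 5164 × 100 = 57.8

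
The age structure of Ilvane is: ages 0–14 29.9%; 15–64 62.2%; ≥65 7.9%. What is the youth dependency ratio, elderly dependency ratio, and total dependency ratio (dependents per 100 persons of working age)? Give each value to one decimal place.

Youth dependency ratio: 48.1
Old-age dependency ratio: 12.7
Total dependency ratio: 60.8

Youth dependency ratio = 29.9 / 62.2 × 100 = 48.1
Old-age dependency ratio = 7.9 / 62.2 × 100 = 12.7
Total dependency ratio = (29.9 + 7.9) / 62.2 × 100 = 37.8 / 62.2 × 100 = 60.8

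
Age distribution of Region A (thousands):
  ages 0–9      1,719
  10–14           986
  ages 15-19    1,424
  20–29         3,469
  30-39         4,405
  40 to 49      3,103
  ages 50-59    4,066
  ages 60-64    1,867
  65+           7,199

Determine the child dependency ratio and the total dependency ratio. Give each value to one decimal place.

Youth dependency ratio: 14.8
Total dependency ratio: 54.0

0–14: 1,719 + 986 = 2,705
15–64: 1,424 + 3,469 + 4,405 + 3,103 + 4,066 + 1,867 = 18,334
65+: 7,199
Youth dependency ratio = 2,705 / 18,334 × 100 = 14.8
Total dependency ratio = (2,705 + 7,199) / 18,334 × 100 = 9,904 / 18,334 × 100 = 54.0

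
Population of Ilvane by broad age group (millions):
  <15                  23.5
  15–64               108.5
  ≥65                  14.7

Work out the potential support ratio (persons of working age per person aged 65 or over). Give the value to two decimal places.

Potential support ratio = 108.5 / 14.7 = 7.38

Potential support ratio: 7.38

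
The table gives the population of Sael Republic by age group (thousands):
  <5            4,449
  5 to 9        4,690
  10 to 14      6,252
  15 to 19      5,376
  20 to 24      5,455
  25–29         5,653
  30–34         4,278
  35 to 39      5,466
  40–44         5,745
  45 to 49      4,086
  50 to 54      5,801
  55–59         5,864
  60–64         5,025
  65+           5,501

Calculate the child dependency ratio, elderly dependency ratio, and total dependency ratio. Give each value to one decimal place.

Youth dependency ratio: 29.2
Old-age dependency ratio: 10.4
Total dependency ratio: 39.6

0–14: 4,449 + 4,690 + 6,252 = 15,391
15–64: 5,376 + 5,455 + 5,653 + 4,278 + 5,466 + 5,745 + 4,086 + 5,801 + 5,864 + 5,025 = 52,749
65+: 5,501
Youth dependency ratio = 15,391 / 52,749 × 100 = 29.2
Old-age dependency ratio = 5,501 / 52,749 × 100 = 10.4
Total dependency ratio = (15,391 + 5,501) / 52,749 × 100 = 20,892 / 52,749 × 100 = 39.6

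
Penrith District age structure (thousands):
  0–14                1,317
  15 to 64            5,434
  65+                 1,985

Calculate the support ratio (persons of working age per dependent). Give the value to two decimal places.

Support ratio: 1.65

Support ratio = 5,434 / (1,317 + 1,985) = 5,434 / 3,302 = 1.65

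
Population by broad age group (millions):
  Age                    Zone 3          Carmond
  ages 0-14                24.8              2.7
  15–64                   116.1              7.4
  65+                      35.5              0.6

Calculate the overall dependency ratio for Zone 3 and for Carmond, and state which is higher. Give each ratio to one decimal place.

Zone 3: (24.8 + 35.5) / 116.1 × 100 = 60.3 / 116.1 × 100 = 51.9
Carmond: (2.7 + 0.6) / 7.4 × 100 = 3.3 / 7.4 × 100 = 44.6

Zone 3: 51.9
Carmond: 44.6
Higher: Zone 3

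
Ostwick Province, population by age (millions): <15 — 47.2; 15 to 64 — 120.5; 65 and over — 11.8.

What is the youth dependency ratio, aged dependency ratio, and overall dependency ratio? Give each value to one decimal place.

Youth dependency ratio: 39.2
Old-age dependency ratio: 9.8
Total dependency ratio: 49.0

Youth dependency ratio = 47.2 / 120.5 × 100 = 39.2
Old-age dependency ratio = 11.8 / 120.5 × 100 = 9.8
Total dependency ratio = (47.2 + 11.8) / 120.5 × 100 = 59.0 / 120.5 × 100 = 49.0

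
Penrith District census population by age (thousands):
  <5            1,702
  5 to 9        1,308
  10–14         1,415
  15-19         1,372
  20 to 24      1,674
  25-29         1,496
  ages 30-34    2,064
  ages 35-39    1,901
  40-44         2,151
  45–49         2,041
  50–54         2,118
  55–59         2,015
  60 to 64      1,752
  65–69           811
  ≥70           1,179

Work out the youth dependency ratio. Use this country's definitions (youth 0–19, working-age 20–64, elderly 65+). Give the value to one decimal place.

0–19: 1,702 + 1,308 + 1,415 + 1,372 = 5,797
20–64: 1,674 + 1,496 + 2,064 + 1,901 + 2,151 + 2,041 + 2,118 + 2,015 + 1,752 = 17,212
65+: 811 + 1,179 = 1,990
Youth dependency ratio = 5,797 / 17,212 × 100 = 33.7

Youth dependency ratio: 33.7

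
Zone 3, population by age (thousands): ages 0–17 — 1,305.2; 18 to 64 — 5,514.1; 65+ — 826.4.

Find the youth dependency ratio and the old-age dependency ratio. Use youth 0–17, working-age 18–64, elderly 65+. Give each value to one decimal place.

Youth dependency ratio: 23.7
Old-age dependency ratio: 15.0

Youth dependency ratio = 1,305.2 / 5,514.1 × 100 = 23.7
Old-age dependency ratio = 826.4 / 5,514.1 × 100 = 15.0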